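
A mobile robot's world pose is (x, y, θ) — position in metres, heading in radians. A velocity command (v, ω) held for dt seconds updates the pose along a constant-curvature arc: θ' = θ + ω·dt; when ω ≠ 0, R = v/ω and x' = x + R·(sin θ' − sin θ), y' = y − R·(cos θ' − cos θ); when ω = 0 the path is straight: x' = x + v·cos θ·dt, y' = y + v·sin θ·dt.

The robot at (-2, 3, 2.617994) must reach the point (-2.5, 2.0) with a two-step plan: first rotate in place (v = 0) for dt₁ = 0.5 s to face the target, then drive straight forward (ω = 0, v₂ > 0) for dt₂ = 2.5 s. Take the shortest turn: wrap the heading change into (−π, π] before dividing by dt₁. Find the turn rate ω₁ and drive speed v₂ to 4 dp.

heading to target = atan2(2−3, -2.5−-2) = -2.0344
Δθ = wrap(-2.0344 − 2.6180) = 1.6307; ω₁ = Δθ/dt₁ = 3.2615
distance = √((-2.5−-2)² + (2−3)²) = 1.1180; v₂ = distance/dt₂ = 0.4472

ω₁ = 3.2615, v₂ = 0.4472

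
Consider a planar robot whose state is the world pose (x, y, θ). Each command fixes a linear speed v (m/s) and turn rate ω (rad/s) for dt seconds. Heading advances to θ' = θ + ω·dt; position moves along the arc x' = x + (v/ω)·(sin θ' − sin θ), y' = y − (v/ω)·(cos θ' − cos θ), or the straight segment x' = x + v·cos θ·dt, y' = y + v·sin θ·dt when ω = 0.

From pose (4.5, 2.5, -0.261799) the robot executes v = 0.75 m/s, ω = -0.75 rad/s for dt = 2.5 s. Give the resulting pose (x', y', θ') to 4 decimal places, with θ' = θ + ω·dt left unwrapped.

θ' = -0.2618 + -0.75·2.5 = -2.1368
R = v/ω = 0.75/-0.75 = -1.0000
x' = 4.5 + -1.0000·(sin -2.1368 − sin -0.2618) = 5.0852
y' = 2.5 − -1.0000·(cos -2.1368 − cos -0.2618) = 0.9978

(5.0852, 0.9978, -2.1368)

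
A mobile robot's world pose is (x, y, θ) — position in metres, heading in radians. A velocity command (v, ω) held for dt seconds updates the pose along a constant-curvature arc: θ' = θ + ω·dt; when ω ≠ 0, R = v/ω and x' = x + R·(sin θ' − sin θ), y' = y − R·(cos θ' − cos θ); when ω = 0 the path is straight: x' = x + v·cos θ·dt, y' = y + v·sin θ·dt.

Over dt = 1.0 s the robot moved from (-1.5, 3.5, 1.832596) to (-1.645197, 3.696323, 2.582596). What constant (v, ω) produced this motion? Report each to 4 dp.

v = 0.2500, ω = 0.7500

Δθ = 2.582596 − 1.832596 = 0.750000
ω = Δθ/dt = 0.750000/1.0 = 0.7500
R = −Δy/(cos θ' − cos θ) = 0.3333
v = R·ω = 0.3333·0.7500 = 0.2500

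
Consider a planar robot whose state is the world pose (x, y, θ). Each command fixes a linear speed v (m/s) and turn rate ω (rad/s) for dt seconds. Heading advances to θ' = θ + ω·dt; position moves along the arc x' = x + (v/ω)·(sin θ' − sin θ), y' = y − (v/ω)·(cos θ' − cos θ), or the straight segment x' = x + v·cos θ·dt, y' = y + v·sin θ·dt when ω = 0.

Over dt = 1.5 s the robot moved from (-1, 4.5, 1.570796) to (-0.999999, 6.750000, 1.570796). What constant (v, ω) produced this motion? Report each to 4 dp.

Δθ = 1.570796 − 1.570796 = 0.000000
ω = Δθ/dt = 0.000000/1.5 = 0.0000
ω = 0 → v = (Δx·cos θ + Δy·sin θ)/dt = 1.5000

v = 1.5000, ω = 0.0000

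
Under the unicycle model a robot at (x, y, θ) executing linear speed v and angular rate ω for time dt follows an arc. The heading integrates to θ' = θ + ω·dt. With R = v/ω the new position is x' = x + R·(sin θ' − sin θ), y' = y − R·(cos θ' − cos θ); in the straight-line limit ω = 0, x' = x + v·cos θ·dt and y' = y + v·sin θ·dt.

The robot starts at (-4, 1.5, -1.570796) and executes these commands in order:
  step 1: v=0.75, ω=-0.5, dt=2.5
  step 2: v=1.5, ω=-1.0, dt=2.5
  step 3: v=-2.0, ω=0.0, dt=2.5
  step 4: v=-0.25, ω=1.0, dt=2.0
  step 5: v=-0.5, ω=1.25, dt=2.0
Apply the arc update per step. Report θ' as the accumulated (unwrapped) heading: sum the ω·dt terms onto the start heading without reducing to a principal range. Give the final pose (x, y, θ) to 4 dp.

(-9.0641, -1.4681, -0.8208)

step 1: θ'=-2.8208 (R=-1.5000) → pose (-5.0270, 0.0765, -2.8208)
step 2: θ'=-5.3208 (R=-1.5000) → pose (-6.7308, 2.3573, -5.3208)
step 3: θ'=-5.3208 (straight) → pose (-9.5886, -1.7455, -5.3208)
step 4: θ'=-3.3208 (R=-0.2500) → pose (-9.4281, -2.1343, -3.3208)
step 5: θ'=-0.8208 (R=-0.4000) → pose (-9.0641, -1.4681, -0.8208)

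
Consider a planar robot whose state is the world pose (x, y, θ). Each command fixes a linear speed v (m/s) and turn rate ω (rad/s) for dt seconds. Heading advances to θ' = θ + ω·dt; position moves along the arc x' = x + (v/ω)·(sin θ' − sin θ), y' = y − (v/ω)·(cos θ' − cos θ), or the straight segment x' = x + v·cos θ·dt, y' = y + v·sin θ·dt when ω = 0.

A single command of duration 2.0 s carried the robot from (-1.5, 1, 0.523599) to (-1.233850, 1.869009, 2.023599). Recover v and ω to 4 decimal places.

v = 0.5000, ω = 0.7500

Δθ = 2.023599 − 0.523599 = 1.500000
ω = Δθ/dt = 1.500000/2.0 = 0.7500
R = −Δy/(cos θ' − cos θ) = 0.6667
v = R·ω = 0.6667·0.7500 = 0.5000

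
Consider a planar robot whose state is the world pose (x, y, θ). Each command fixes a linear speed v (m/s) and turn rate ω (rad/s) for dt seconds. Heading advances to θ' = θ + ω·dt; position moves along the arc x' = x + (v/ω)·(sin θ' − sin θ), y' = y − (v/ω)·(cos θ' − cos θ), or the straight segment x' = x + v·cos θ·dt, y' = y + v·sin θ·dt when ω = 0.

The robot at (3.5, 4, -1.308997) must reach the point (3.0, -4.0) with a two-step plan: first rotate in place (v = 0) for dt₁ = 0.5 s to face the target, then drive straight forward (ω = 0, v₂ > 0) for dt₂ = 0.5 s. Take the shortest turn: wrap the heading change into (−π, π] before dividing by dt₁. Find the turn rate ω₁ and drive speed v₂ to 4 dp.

ω₁ = -0.6484, v₂ = 16.0312

heading to target = atan2(-4−4, 3−3.5) = -1.6332
Δθ = wrap(-1.6332 − -1.3090) = -0.3242; ω₁ = Δθ/dt₁ = -0.6484
distance = √((3−3.5)² + (-4−4)²) = 8.0156; v₂ = distance/dt₂ = 16.0312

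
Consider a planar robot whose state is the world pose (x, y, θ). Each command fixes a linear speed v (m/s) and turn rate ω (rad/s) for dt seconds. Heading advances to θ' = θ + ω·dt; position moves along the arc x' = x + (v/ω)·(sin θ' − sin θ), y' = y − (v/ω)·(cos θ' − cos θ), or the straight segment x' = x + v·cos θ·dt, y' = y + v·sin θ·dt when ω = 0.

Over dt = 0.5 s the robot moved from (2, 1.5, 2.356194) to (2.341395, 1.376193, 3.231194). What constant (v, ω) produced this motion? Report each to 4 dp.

Δθ = 3.231194 − 2.356194 = 0.875000
ω = Δθ/dt = 0.875000/0.5 = 1.7500
R = Δx/(sin θ' − sin θ) = -0.4286
v = R·ω = -0.4286·1.7500 = -0.7500

v = -0.7500, ω = 1.7500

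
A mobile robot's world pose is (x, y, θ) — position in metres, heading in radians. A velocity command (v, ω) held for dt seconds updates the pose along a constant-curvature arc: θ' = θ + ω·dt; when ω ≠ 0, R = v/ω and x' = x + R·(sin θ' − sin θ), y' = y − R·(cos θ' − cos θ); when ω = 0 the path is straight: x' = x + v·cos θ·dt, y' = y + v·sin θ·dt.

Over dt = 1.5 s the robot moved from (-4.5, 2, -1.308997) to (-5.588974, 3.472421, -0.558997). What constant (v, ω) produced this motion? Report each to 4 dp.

v = -1.2500, ω = 0.5000

Δθ = -0.558997 − -1.308997 = 0.750000
ω = Δθ/dt = 0.750000/1.5 = 0.5000
R = −Δy/(cos θ' − cos θ) = -2.5000
v = R·ω = -2.5000·0.5000 = -1.2500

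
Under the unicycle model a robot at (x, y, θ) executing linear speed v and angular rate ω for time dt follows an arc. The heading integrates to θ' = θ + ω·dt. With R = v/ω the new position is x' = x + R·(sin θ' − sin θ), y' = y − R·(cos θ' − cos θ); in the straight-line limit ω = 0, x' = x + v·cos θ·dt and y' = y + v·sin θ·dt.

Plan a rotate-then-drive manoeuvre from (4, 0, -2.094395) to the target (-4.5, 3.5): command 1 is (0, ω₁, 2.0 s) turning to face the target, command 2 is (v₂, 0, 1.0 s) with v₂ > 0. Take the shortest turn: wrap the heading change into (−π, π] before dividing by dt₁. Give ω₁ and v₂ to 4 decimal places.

heading to target = atan2(3.5−0, -4.5−4) = 2.7510
Δθ = wrap(2.7510 − -2.0944) = -1.4378; ω₁ = Δθ/dt₁ = -0.7189
distance = √((-4.5−4)² + (3.5−0)²) = 9.1924; v₂ = distance/dt₂ = 9.1924

ω₁ = -0.7189, v₂ = 9.1924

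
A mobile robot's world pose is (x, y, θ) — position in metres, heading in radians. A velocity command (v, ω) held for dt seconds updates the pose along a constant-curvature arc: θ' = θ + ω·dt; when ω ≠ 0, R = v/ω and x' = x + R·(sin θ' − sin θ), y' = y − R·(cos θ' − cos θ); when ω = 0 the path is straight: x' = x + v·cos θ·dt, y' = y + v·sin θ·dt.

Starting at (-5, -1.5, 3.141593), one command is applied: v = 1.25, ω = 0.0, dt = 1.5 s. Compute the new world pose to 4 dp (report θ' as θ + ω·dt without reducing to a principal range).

(-6.8750, -1.5000, 3.1416)

θ' = 3.1416 + 0.0·1.5 = 3.1416
ω = 0 → straight: x' = -5 + 1.25·cos(3.1416)·1.5 = -6.8750
y' = -1.5 + 1.25·sin(3.1416)·1.5 = -1.5000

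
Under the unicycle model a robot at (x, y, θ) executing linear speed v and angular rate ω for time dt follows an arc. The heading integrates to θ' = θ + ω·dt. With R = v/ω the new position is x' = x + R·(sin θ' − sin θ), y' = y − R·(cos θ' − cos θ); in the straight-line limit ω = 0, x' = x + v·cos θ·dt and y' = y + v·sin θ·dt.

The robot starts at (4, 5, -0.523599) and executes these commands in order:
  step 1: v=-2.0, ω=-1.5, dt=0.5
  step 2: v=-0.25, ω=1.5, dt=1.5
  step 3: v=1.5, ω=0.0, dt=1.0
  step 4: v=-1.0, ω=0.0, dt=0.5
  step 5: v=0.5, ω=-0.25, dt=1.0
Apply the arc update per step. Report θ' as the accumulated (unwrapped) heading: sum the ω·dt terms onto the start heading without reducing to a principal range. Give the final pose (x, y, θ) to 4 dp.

step 1: θ'=-1.2736 (R=1.3333) → pose (3.3918, 5.7642, -1.2736)
step 2: θ'=0.9764 (R=-0.1667) → pose (3.0943, 5.8088, 0.9764)
step 3: θ'=0.9764 (straight) → pose (3.9344, 7.0515, 0.9764)
step 4: θ'=0.9764 (straight) → pose (3.6544, 6.6373, 0.9764)
step 5: θ'=0.7264 (R=-2.0000) → pose (3.9830, 7.0124, 0.7264)

(3.9830, 7.0124, 0.7264)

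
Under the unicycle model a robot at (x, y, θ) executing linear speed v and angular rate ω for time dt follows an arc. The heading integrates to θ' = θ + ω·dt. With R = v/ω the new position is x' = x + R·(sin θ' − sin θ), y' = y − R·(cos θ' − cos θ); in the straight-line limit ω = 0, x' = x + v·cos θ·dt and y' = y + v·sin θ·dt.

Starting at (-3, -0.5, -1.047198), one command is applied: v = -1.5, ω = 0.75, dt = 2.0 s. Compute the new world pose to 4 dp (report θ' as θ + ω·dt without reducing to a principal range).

θ' = -1.0472 + 0.75·2.0 = 0.4528
R = v/ω = -1.5/0.75 = -2.0000
x' = -3 + -2.0000·(sin 0.4528 − sin -1.0472) = -5.6070
y' = -0.5 − -2.0000·(cos 0.4528 − cos -1.0472) = 0.2985

(-5.6070, 0.2985, 0.4528)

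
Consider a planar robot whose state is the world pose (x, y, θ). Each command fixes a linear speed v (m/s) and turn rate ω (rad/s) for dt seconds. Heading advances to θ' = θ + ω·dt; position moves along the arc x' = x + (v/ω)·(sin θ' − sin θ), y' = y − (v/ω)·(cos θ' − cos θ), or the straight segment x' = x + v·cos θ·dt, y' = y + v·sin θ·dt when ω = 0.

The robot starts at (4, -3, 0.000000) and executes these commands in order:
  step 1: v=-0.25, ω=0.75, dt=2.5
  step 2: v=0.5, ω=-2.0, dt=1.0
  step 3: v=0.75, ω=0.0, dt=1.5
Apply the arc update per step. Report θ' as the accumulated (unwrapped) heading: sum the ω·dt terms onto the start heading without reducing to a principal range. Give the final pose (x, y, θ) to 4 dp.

(5.0679, -3.2505, -0.1250)

step 1: θ'=1.8750 (R=-0.3333) → pose (3.6820, -3.4332, 1.8750)
step 2: θ'=-0.1250 (R=-0.2500) → pose (3.9517, -3.1102, -0.1250)
step 3: θ'=-0.1250 (straight) → pose (5.0679, -3.2505, -0.1250)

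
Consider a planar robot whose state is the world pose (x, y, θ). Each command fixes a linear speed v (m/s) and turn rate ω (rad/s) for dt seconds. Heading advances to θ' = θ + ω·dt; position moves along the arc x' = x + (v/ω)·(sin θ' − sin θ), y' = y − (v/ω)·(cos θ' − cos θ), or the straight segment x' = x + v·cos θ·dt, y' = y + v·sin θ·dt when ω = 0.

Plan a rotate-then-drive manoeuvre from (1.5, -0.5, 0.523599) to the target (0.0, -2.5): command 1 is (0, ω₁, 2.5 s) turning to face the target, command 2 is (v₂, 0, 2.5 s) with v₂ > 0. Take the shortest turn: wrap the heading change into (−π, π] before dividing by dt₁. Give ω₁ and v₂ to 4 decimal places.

ω₁ = -1.0952, v₂ = 1.0000

heading to target = atan2(-2.5−-0.5, 0−1.5) = -2.2143
Δθ = wrap(-2.2143 − 0.5236) = -2.7379; ω₁ = Δθ/dt₁ = -1.0952
distance = √((0−1.5)² + (-2.5−-0.5)²) = 2.5000; v₂ = distance/dt₂ = 1.0000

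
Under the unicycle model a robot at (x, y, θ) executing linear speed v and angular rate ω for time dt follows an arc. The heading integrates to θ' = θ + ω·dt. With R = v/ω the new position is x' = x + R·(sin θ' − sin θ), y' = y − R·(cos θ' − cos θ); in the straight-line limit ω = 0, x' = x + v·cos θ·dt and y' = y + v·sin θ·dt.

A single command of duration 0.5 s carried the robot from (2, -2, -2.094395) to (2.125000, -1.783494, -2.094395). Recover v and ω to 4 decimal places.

v = -0.5000, ω = 0.0000

Δθ = -2.094395 − -2.094395 = 0.000000
ω = Δθ/dt = 0.000000/0.5 = 0.0000
ω = 0 → v = (Δx·cos θ + Δy·sin θ)/dt = -0.5000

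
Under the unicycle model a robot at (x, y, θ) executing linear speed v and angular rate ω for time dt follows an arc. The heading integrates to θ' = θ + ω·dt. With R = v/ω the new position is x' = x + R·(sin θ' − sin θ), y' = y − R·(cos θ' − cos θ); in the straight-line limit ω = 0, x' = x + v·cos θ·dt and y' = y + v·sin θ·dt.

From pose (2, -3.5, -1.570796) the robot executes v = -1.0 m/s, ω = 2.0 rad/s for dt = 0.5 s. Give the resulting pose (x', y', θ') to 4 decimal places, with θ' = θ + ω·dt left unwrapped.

(1.7702, -3.0793, -0.5708)

θ' = -1.5708 + 2.0·0.5 = -0.5708
R = v/ω = -1.0/2.0 = -0.5000
x' = 2 + -0.5000·(sin -0.5708 − sin -1.5708) = 1.7702
y' = -3.5 − -0.5000·(cos -0.5708 − cos -1.5708) = -3.0793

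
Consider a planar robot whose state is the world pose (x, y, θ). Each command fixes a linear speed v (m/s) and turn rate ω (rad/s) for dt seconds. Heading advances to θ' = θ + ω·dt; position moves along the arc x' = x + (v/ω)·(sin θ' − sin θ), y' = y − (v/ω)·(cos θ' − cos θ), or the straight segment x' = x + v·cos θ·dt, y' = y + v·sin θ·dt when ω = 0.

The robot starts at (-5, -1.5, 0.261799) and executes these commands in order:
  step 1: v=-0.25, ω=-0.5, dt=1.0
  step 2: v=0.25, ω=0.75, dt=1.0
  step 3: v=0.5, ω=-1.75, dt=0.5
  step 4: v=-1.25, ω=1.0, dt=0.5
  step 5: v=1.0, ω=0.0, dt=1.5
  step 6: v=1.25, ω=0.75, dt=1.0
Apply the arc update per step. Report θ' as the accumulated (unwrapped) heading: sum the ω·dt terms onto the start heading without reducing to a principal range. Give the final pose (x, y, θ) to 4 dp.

(-2.8282, -0.5793, 0.8868)

step 1: θ'=-0.2382 (R=0.5000) → pose (-5.2474, -1.5029, -0.2382)
step 2: θ'=0.5118 (R=0.3333) → pose (-5.0055, -1.4696, 0.5118)
step 3: θ'=-0.3632 (R=-0.2857) → pose (-4.7641, -1.4516, -0.3632)
step 4: θ'=0.1368 (R=-1.2500) → pose (-5.3786, -1.3818, 0.1368)
step 5: θ'=0.1368 (straight) → pose (-3.8926, -1.1772, 0.1368)
step 6: θ'=0.8868 (R=1.6667) → pose (-2.8282, -0.5793, 0.8868)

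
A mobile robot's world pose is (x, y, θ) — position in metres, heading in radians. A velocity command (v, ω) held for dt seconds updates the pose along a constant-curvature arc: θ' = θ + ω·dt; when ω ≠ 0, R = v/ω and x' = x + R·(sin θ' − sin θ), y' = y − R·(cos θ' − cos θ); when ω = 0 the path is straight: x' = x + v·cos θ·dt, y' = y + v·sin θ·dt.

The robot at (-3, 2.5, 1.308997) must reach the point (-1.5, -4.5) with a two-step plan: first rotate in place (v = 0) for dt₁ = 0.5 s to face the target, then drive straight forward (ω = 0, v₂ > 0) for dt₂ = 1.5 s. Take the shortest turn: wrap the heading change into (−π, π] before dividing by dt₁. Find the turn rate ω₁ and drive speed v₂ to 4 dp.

heading to target = atan2(-4.5−2.5, -1.5−-3) = -1.3597
Δθ = wrap(-1.3597 − 1.3090) = -2.6687; ω₁ = Δθ/dt₁ = -5.3374
distance = √((-1.5−-3)² + (-4.5−2.5)²) = 7.1589; v₂ = distance/dt₂ = 4.7726

ω₁ = -5.3374, v₂ = 4.7726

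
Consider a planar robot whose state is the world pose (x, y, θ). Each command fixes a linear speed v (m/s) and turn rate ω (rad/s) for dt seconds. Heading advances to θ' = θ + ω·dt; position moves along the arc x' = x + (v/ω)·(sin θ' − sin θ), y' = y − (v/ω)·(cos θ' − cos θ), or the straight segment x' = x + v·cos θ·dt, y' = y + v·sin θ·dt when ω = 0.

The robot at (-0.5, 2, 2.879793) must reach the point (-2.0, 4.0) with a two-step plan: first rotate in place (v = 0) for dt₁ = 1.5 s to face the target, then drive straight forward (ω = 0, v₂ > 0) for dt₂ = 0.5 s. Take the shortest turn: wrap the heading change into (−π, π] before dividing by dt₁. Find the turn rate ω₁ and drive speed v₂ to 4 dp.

heading to target = atan2(4−2, -2−-0.5) = 2.2143
Δθ = wrap(2.2143 − 2.8798) = -0.6655; ω₁ = Δθ/dt₁ = -0.4437
distance = √((-2−-0.5)² + (4−2)²) = 2.5000; v₂ = distance/dt₂ = 5.0000

ω₁ = -0.4437, v₂ = 5.0000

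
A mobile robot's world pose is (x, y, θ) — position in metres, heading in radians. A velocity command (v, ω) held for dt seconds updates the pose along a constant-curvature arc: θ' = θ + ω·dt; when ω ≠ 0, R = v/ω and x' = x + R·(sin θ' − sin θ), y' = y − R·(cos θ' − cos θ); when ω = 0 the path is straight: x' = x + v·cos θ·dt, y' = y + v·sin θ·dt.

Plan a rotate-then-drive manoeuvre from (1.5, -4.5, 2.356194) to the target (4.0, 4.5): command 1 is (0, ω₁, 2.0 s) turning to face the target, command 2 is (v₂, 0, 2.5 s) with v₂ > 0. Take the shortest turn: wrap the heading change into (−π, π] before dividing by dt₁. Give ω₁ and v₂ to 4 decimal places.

heading to target = atan2(4.5−-4.5, 4−1.5) = 1.2998
Δθ = wrap(1.2998 − 2.3562) = -1.0563; ω₁ = Δθ/dt₁ = -0.5282
distance = √((4−1.5)² + (4.5−-4.5)²) = 9.3408; v₂ = distance/dt₂ = 3.7363

ω₁ = -0.5282, v₂ = 3.7363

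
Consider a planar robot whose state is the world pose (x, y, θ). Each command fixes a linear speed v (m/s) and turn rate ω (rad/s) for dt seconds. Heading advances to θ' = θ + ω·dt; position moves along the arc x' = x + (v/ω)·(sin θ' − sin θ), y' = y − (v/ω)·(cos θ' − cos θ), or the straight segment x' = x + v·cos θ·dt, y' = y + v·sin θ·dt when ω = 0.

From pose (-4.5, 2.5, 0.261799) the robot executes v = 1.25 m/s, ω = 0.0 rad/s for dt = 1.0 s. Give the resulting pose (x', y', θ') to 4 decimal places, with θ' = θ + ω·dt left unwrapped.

(-3.2926, 2.8235, 0.2618)

θ' = 0.2618 + 0.0·1.0 = 0.2618
ω = 0 → straight: x' = -4.5 + 1.25·cos(0.2618)·1.0 = -3.2926
y' = 2.5 + 1.25·sin(0.2618)·1.0 = 2.8235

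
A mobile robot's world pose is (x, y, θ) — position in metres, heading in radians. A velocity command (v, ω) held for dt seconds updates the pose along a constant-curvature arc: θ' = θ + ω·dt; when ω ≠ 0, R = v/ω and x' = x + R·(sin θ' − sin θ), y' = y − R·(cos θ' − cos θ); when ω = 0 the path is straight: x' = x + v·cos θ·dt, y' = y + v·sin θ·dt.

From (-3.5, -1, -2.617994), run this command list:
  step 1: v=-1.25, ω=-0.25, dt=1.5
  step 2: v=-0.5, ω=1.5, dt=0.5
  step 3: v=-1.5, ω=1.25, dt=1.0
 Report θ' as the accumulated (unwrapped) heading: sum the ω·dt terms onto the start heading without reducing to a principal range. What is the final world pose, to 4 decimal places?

step 1: θ'=-2.9930 (R=5.0000) → pose (-1.7403, -0.3852, -2.9930)
step 2: θ'=-2.2430 (R=-0.3333) → pose (-1.5288, -0.2631, -2.2430)
step 3: θ'=-0.9930 (R=-1.2000) → pose (-1.4625, 1.1395, -0.9930)

(-1.4625, 1.1395, -0.9930)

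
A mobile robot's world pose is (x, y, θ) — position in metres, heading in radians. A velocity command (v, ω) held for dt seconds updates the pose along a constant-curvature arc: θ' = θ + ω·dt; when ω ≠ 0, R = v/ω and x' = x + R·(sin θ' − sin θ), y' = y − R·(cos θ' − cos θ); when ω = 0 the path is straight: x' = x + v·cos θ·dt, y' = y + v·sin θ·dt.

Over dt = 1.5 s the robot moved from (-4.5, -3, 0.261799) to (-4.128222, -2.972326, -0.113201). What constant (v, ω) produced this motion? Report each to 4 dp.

Δθ = -0.113201 − 0.261799 = -0.375000
ω = Δθ/dt = -0.375000/1.5 = -0.2500
R = Δx/(sin θ' − sin θ) = -1.0000
v = R·ω = -1.0000·-0.2500 = 0.2500

v = 0.2500, ω = -0.2500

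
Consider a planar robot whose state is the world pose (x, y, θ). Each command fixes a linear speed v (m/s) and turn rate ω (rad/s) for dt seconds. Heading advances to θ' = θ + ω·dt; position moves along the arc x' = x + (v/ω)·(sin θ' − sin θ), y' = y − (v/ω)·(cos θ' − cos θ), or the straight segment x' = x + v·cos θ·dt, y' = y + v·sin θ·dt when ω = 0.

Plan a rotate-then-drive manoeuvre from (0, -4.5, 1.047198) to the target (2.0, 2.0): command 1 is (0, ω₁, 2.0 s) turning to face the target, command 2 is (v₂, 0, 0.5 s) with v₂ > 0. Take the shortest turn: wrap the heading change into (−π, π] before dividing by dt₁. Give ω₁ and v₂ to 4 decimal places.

heading to target = atan2(2−-4.5, 2−0) = 1.2723
Δθ = wrap(1.2723 − 1.0472) = 0.2251; ω₁ = Δθ/dt₁ = 0.1125
distance = √((2−0)² + (2−-4.5)²) = 6.8007; v₂ = distance/dt₂ = 13.6015

ω₁ = 0.1125, v₂ = 13.6015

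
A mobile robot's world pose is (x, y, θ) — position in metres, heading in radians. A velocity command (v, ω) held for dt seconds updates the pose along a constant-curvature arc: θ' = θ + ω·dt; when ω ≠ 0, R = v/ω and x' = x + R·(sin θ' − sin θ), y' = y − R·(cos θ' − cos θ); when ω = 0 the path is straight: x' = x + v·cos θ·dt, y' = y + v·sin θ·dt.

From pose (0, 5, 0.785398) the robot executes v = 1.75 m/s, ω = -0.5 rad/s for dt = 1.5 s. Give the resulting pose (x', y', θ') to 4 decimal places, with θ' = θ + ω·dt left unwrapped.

θ' = 0.7854 + -0.5·1.5 = 0.0354
R = v/ω = 1.75/-0.5 = -3.5000
x' = 0 + -3.5000·(sin 0.0354 − sin 0.7854) = 2.3510
y' = 5 − -3.5000·(cos 0.0354 − cos 0.7854) = 6.0229

(2.3510, 6.0229, 0.0354)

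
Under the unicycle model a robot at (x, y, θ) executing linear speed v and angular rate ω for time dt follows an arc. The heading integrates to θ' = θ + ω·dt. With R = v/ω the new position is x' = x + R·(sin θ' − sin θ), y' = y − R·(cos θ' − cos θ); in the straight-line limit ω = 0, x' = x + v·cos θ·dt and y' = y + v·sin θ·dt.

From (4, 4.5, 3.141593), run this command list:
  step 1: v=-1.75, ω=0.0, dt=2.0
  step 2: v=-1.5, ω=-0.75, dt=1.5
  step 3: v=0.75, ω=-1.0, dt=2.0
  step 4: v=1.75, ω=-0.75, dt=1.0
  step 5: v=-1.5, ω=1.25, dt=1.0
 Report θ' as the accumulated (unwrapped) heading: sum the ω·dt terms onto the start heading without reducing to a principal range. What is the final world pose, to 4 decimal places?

step 1: θ'=3.1416 (straight) → pose (7.5000, 4.5000, 3.1416)
step 2: θ'=2.0166 (R=2.0000) → pose (9.3045, 3.3624, 2.0166)
step 3: θ'=0.0166 (R=-0.7500) → pose (9.9688, 4.4356, 0.0166)
step 4: θ'=-0.7334 (R=-2.3333) → pose (11.5695, 3.8361, -0.7334)
step 5: θ'=0.5166 (R=-1.2000) → pose (10.1735, 3.9880, 0.5166)

(10.1735, 3.9880, 0.5166)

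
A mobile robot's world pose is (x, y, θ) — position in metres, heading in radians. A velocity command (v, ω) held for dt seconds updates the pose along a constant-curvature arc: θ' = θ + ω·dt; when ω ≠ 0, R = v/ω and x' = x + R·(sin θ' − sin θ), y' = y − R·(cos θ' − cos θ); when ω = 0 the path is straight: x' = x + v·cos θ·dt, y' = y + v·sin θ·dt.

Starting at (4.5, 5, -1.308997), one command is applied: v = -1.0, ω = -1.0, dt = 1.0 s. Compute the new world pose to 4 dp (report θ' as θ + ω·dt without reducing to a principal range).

θ' = -1.3090 + -1.0·1.0 = -2.3090
R = v/ω = -1.0/-1.0 = 1.0000
x' = 4.5 + 1.0000·(sin -2.3090 − sin -1.3090) = 4.7262
y' = 5 − 1.0000·(cos -2.3090 − cos -1.3090) = 5.9318

(4.7262, 5.9318, -2.3090)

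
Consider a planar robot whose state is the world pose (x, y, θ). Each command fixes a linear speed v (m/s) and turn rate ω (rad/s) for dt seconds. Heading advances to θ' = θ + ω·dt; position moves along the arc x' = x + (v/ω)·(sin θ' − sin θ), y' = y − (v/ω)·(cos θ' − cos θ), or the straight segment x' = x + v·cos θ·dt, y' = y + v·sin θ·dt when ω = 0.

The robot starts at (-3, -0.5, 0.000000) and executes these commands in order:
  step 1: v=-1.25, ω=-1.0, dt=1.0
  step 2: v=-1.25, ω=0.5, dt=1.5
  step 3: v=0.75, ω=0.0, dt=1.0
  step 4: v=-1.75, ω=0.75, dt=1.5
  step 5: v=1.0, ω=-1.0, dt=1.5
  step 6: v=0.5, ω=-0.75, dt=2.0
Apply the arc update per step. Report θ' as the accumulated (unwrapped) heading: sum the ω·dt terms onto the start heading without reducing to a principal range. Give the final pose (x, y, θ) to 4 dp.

(-5.6491, -0.5261, -2.1250)

step 1: θ'=-1.0000 (R=1.2500) → pose (-4.0518, 0.0746, -1.0000)
step 2: θ'=-0.2500 (R=-2.5000) → pose (-5.5370, 1.1461, -0.2500)
step 3: θ'=-0.2500 (straight) → pose (-4.8103, 0.9606, -0.2500)
step 4: θ'=0.8750 (R=-2.3333) → pose (-7.1785, 0.1955, 0.8750)
step 5: θ'=-0.6250 (R=-1.0000) → pose (-5.8259, 0.3654, -0.6250)
step 6: θ'=-2.1250 (R=-0.6667) → pose (-5.6491, -0.5261, -2.1250)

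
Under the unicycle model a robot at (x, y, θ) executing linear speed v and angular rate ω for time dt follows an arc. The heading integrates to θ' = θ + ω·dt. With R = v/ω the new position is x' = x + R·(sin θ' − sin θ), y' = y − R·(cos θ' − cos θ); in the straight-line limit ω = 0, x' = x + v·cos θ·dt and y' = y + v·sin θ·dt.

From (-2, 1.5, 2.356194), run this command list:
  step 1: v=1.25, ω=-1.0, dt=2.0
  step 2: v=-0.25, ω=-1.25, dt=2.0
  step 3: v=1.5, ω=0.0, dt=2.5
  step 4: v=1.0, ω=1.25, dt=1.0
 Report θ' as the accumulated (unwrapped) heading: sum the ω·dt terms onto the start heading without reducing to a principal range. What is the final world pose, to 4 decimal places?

(-3.7743, -0.2346, -0.8938)

step 1: θ'=0.3562 (R=-1.2500) → pose (-1.5520, 3.5554, 0.3562)
step 2: θ'=-2.1438 (R=0.2000) → pose (-1.7898, 3.8513, -2.1438)
step 3: θ'=-2.1438 (straight) → pose (-3.8229, 0.7003, -2.1438)
step 4: θ'=-0.8938 (R=0.8000) → pose (-3.7743, -0.2346, -0.8938)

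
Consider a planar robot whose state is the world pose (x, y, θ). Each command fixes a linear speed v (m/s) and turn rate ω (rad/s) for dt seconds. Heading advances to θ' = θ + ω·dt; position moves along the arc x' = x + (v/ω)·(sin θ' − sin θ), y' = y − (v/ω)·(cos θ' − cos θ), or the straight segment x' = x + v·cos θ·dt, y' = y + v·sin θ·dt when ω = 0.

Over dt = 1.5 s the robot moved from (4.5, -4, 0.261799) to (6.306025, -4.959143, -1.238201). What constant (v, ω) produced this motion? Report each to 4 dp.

Δθ = -1.238201 − 0.261799 = -1.500000
ω = Δθ/dt = -1.500000/1.5 = -1.0000
R = Δx/(sin θ' − sin θ) = -1.5000
v = R·ω = -1.5000·-1.0000 = 1.5000

v = 1.5000, ω = -1.0000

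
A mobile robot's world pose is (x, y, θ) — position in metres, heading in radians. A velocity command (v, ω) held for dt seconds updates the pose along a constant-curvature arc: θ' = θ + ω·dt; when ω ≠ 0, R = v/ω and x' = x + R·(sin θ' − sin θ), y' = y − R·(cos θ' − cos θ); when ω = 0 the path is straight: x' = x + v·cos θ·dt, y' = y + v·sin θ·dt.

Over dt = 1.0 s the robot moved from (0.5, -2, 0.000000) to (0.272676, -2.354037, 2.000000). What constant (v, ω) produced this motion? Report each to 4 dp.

Δθ = 2.000000 − 0.000000 = 2.000000
ω = Δθ/dt = 2.000000/1.0 = 2.0000
R = −Δy/(cos θ' − cos θ) = -0.2500
v = R·ω = -0.2500·2.0000 = -0.5000

v = -0.5000, ω = 2.0000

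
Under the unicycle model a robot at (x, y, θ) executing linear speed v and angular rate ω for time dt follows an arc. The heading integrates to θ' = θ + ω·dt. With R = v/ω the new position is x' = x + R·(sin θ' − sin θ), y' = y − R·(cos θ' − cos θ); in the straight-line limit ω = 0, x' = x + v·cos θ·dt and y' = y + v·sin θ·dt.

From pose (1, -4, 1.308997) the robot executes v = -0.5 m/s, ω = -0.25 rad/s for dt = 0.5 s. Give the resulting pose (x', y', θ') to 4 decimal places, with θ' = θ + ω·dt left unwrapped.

(0.9204, -4.2368, 1.1840)

θ' = 1.3090 + -0.25·0.5 = 1.1840
R = v/ω = -0.5/-0.25 = 2.0000
x' = 1 + 2.0000·(sin 1.1840 − sin 1.3090) = 0.9204
y' = -4 − 2.0000·(cos 1.1840 − cos 1.3090) = -4.2368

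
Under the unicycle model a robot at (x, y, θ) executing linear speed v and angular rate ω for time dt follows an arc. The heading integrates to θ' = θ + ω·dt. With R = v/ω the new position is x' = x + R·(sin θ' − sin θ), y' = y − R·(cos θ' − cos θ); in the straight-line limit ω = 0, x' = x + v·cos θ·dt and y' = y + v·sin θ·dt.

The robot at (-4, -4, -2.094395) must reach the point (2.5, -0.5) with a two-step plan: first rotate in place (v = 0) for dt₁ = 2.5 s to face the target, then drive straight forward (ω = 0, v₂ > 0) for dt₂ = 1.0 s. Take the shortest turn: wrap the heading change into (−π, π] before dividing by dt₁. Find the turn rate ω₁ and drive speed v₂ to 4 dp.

heading to target = atan2(-0.5−-4, 2.5−-4) = 0.4939
Δθ = wrap(0.4939 − -2.0944) = 2.5883; ω₁ = Δθ/dt₁ = 1.0353
distance = √((2.5−-4)² + (-0.5−-4)²) = 7.3824; v₂ = distance/dt₂ = 7.3824

ω₁ = 1.0353, v₂ = 7.3824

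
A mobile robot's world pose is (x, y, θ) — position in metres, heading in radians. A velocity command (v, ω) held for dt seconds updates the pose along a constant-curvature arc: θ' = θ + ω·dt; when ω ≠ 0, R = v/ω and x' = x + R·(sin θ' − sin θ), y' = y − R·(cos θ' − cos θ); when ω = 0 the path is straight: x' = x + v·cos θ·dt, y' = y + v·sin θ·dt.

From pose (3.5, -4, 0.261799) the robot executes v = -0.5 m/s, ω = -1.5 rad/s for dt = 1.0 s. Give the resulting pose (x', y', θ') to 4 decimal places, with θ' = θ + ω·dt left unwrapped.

θ' = 0.2618 + -1.5·1.0 = -1.2382
R = v/ω = -0.5/-1.5 = 0.3333
x' = 3.5 + 0.3333·(sin -1.2382 − sin 0.2618) = 3.0987
y' = -4 − 0.3333·(cos -1.2382 − cos 0.2618) = -3.7869

(3.0987, -3.7869, -1.2382)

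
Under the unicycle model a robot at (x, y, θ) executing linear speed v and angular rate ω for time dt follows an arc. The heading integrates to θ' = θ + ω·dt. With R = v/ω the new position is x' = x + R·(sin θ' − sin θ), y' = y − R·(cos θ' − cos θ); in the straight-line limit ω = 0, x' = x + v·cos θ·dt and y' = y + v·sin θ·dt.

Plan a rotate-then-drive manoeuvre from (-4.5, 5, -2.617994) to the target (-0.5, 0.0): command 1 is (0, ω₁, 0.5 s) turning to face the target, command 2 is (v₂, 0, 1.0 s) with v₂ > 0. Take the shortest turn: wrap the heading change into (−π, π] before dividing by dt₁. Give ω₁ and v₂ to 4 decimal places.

heading to target = atan2(0−5, -0.5−-4.5) = -0.8961
Δθ = wrap(-0.8961 − -2.6180) = 1.7219; ω₁ = Δθ/dt₁ = 3.4439
distance = √((-0.5−-4.5)² + (0−5)²) = 6.4031; v₂ = distance/dt₂ = 6.4031

ω₁ = 3.4439, v₂ = 6.4031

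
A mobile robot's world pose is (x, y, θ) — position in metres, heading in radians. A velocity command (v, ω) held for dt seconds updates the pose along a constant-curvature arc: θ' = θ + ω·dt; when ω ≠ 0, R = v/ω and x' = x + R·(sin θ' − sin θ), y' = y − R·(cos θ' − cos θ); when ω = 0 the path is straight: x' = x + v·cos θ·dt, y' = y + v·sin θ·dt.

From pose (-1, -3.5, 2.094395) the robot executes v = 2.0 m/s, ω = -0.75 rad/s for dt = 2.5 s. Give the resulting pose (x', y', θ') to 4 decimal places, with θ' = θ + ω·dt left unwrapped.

θ' = 2.0944 + -0.75·2.5 = 0.2194
R = v/ω = 2.0/-0.75 = -2.6667
x' = -1 + -2.6667·(sin 0.2194 − sin 2.0944) = 0.7290
y' = -3.5 − -2.6667·(cos 0.2194 − cos 2.0944) = 0.4361

(0.7290, 0.4361, 0.2194)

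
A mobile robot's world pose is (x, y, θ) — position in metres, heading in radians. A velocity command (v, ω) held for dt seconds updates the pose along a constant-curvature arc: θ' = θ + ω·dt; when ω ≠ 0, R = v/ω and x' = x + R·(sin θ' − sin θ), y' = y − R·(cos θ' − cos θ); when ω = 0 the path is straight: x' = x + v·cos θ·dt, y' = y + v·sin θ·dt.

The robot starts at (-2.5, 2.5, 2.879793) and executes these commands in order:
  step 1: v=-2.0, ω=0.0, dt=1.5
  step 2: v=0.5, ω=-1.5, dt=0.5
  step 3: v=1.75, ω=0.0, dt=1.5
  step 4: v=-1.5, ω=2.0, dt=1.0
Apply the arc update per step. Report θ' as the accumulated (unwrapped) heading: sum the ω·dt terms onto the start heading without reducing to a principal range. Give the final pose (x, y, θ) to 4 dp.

step 1: θ'=2.8798 (straight) → pose (0.3978, 1.7235, 2.8798)
step 2: θ'=2.1298 (R=-0.3333) → pose (0.2015, 1.8687, 2.1298)
step 3: θ'=2.1298 (straight) → pose (-1.1907, 4.0942, 2.1298)
step 4: θ'=4.1298 (R=-0.7500) → pose (0.0714, 4.0793, 4.1298)

(0.0714, 4.0793, 4.1298)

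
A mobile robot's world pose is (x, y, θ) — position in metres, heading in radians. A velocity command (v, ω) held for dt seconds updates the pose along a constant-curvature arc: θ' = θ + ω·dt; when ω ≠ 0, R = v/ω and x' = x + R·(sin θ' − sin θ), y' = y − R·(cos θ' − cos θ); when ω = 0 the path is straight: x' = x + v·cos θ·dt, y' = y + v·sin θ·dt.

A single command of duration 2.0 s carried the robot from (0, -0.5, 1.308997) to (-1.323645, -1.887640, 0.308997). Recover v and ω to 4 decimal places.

Δθ = 0.308997 − 1.308997 = -1.000000
ω = Δθ/dt = -1.000000/2.0 = -0.5000
R = −Δy/(cos θ' − cos θ) = 2.0000
v = R·ω = 2.0000·-0.5000 = -1.0000

v = -1.0000, ω = -0.5000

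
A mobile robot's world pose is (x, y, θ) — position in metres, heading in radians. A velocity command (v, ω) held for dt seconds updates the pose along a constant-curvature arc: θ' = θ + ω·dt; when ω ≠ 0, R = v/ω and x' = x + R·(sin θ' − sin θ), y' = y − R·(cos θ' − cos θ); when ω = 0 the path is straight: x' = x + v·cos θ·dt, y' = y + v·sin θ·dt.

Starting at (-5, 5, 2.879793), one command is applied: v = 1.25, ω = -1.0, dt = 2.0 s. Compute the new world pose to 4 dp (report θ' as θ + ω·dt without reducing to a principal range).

θ' = 2.8798 + -1.0·2.0 = 0.8798
R = v/ω = 1.25/-1.0 = -1.2500
x' = -5 + -1.2500·(sin 0.8798 − sin 2.8798) = -5.6397
y' = 5 − -1.2500·(cos 0.8798 − cos 2.8798) = 7.0040

(-5.6397, 7.0040, 0.8798)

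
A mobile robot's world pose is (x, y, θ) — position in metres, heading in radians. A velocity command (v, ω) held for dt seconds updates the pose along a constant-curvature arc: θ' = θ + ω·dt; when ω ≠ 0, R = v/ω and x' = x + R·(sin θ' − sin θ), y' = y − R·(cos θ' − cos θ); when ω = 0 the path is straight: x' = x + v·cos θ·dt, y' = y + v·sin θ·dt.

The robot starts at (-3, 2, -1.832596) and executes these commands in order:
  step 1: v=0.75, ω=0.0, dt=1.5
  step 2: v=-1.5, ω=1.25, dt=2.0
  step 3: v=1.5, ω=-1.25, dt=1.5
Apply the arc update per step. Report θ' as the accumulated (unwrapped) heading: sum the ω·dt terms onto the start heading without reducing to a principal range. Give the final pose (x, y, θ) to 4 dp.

(-3.3286, 1.6502, -1.2076)

step 1: θ'=-1.8326 (straight) → pose (-3.2912, 0.9133, -1.8326)
step 2: θ'=0.6674 (R=-1.2000) → pose (-5.1930, 2.1664, 0.6674)
step 3: θ'=-1.2076 (R=-1.2000) → pose (-3.3286, 1.6502, -1.2076)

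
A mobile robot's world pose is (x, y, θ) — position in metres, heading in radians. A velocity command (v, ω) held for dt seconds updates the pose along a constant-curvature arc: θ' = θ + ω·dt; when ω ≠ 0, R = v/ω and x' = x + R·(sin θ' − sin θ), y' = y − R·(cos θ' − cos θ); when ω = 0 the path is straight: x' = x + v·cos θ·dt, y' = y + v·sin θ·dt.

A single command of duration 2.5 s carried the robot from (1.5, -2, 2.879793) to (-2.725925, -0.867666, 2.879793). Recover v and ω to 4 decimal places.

v = 1.7500, ω = 0.0000

Δθ = 2.879793 − 2.879793 = 0.000000
ω = Δθ/dt = 0.000000/2.5 = 0.0000
ω = 0 → v = (Δx·cos θ + Δy·sin θ)/dt = 1.7500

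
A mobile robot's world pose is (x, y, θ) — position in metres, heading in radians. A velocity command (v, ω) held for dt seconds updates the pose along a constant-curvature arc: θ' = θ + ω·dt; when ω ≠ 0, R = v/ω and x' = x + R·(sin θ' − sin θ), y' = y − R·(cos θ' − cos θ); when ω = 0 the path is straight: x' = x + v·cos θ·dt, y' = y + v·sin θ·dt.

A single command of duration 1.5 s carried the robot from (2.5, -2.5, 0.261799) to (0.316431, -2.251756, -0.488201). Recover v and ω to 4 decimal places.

Δθ = -0.488201 − 0.261799 = -0.750000
ω = Δθ/dt = -0.750000/1.5 = -0.5000
R = Δx/(sin θ' − sin θ) = 3.0000
v = R·ω = 3.0000·-0.5000 = -1.5000

v = -1.5000, ω = -0.5000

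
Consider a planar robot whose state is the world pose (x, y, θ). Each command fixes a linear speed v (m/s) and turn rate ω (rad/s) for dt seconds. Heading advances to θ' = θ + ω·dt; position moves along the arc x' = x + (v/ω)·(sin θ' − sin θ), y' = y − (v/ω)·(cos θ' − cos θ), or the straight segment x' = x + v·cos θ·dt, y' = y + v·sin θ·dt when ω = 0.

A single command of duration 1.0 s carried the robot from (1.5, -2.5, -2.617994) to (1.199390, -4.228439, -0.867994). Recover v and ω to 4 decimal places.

v = 2.0000, ω = 1.7500

Δθ = -0.867994 − -2.617994 = 1.750000
ω = Δθ/dt = 1.750000/1.0 = 1.7500
R = −Δy/(cos θ' − cos θ) = 1.1429
v = R·ω = 1.1429·1.7500 = 2.0000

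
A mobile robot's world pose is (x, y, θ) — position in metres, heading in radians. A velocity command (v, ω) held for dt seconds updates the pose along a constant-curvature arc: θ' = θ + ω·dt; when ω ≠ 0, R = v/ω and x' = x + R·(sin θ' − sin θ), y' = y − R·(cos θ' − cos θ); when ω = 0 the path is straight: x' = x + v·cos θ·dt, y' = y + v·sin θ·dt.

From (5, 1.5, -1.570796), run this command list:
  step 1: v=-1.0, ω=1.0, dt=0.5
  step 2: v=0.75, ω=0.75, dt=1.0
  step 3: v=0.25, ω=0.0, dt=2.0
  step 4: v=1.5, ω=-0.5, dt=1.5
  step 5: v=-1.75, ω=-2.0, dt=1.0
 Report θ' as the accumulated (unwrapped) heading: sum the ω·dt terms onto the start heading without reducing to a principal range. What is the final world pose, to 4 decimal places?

(8.3071, 1.2358, -3.0708)

step 1: θ'=-1.0708 (R=-1.0000) → pose (4.8776, 1.9794, -1.0708)
step 2: θ'=-0.3208 (R=1.0000) → pose (5.4398, 1.5099, -0.3208)
step 3: θ'=-0.3208 (straight) → pose (5.9143, 1.3522, -0.3208)
step 4: θ'=-1.0708 (R=-3.0000) → pose (7.6011, -0.0565, -1.0708)
step 5: θ'=-3.0708 (R=0.8750) → pose (8.3071, 1.2358, -3.0708)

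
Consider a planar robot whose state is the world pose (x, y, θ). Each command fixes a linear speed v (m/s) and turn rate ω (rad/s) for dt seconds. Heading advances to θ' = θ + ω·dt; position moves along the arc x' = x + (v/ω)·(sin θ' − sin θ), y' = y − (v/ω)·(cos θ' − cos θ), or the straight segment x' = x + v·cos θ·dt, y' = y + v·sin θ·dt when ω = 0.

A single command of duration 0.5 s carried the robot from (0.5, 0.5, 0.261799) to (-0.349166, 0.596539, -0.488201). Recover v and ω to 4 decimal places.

v = -1.7500, ω = -1.5000

Δθ = -0.488201 − 0.261799 = -0.750000
ω = Δθ/dt = -0.750000/0.5 = -1.5000
R = Δx/(sin θ' − sin θ) = 1.1667
v = R·ω = 1.1667·-1.5000 = -1.7500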